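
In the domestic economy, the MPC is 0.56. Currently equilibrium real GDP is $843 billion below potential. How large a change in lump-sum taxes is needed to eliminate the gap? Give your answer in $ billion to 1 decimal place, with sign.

Spending multiplier = 1/(1 − MPC) = 1/(1 − 0.56) = 1/0.44 ≈ 2.273.
Tax multiplier = −c·k = −0.56/0.44 ≈ −1.273. Need ΔY = +$843 billion, so ΔT = ΔY/(−c·k) = −(+$843 billion) × 0.44 / 0.56 ≈ −$662.4 billion.
The government should cut lump-sum taxes by $662.4 billion.

−$662.4 billion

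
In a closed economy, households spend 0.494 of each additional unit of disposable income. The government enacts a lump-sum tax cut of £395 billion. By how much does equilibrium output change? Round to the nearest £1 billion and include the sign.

+£386 billion

A lump-sum tax change of −£395 billion shifts disposable income by +£395 billion; first-round consumption changes by −c × ΔT = −0.494 × (−£395 billion) = +£195.13 billion.
Expenditure multiplier = 1/(1 − MPC) = 1/(1 − 0.494) = 1/0.506 ≈ 1.976.
The tax multiplier is −c × k ≈ −0.976, so ΔY = k × (−c·ΔT) = (+£195.13 billion) / 0.506 ≈ +£386 billion.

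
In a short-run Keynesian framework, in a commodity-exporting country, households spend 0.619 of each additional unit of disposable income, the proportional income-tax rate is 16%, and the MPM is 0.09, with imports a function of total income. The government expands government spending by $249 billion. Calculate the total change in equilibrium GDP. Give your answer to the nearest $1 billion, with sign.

Government-spending multiplier = 1/(1 − c(1−t) + m) = 1/(1 − 0.619×0.84 + 0.09) = 1/0.57004 ≈ 1.754.
ΔY = k × ΔG = (+$249 billion) / 0.57004 ≈ +$437 billion.

+$437 billion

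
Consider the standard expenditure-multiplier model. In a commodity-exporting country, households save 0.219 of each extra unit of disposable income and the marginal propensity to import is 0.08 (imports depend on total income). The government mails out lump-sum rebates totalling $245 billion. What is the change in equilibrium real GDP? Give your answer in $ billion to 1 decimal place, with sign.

+$639.9 billion

MPC = 1 − MPS = 1 − 0.219 = 0.781.
A lump-sum tax change of −$245 billion shifts disposable income by +$245 billion; first-round consumption changes by −c × ΔT = −0.781 × (−$245 billion) = +$191.345 billion.
Expenditure multiplier = 1/(1 − c + m) = 1/(1 − 0.781 + 0.08) = 1/0.299 ≈ 3.344.
The tax multiplier is −c × k ≈ −2.612, so ΔY = k × (−c·ΔT) = (+$191.345 billion) / 0.299 ≈ +$639.9 billion.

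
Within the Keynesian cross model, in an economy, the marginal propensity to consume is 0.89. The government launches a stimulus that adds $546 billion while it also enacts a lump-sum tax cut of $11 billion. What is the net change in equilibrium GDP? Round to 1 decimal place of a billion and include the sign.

+$5,052.6 billion

Expenditure multiplier = 1/(1 − MPC) = 1/(1 − 0.89) = 1/0.11 ≈ 9.091.
ΔG contributes k·ΔG = (+$546 billion) / 0.11 ≈ +$4,963.6 billion.
ΔT of −$11 billion changes first-round spending by −c·ΔT = +$9.79 billion, contributing k·(−c·ΔT) = (+$9.79 billion) / 0.11 = +$89 billion.
Net ΔY = k(ΔG − c·ΔT) = (+$555.79 billion) / 0.11 ≈ +$5,052.6 billion.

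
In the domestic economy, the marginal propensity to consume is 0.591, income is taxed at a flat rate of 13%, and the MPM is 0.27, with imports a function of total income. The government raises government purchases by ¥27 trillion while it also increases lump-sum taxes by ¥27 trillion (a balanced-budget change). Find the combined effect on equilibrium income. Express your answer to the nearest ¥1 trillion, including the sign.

+¥15 trillion

Expenditure multiplier = 1/(1 − c(1−t) + m) = 1/(1 − 0.591×0.87 + 0.27) = 1/0.75583 ≈ 1.323.
ΔG contributes k·ΔG = (+¥27 trillion) / 0.75583 ≈ +¥35.7 trillion.
ΔT of +¥27 trillion changes first-round spending by −c·ΔT = −¥15.957 trillion, contributing k·(−c·ΔT) = (−¥15.957 trillion) / 0.75583 ≈ −¥21.1 trillion.
Net ΔY = k(ΔG − c·ΔT) = (+¥11.043 trillion) / 0.75583 ≈ +¥15 trillion.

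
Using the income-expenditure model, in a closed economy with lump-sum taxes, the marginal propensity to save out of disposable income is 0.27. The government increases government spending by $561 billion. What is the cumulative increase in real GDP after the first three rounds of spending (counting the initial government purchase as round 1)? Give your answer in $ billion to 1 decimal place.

MPC = 1 − MPS = 1 − 0.27 = 0.73.
Round 1 adds ΔG = $561 billion; each later round is MPC = 0.73 times the previous.
After 3 rounds: 561 + 409.53 + 298.9569 = ΔG·(1 − c^3)/(1 − c) = 561 × (1 − 0.389017)/0.27 ≈ $1,269.5 billion.

$1,269.5 billion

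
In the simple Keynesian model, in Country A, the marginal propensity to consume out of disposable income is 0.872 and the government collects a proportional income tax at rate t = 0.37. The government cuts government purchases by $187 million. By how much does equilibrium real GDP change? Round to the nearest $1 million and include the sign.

−$415 million

Government-spending multiplier = 1/(1 − c(1−t)) = 1/(1 − 0.872×0.63) = 1/0.45064 ≈ 2.219.
ΔY = k × ΔG = (−$187 million) / 0.45064 ≈ −$415 million.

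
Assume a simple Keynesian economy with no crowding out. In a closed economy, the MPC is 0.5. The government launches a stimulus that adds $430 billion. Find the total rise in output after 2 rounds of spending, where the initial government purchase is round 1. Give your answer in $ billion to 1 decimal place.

$645.0 billion

Round 1 adds ΔG = $430 billion; each later round is MPC = 0.5 times the previous.
After 2 rounds: 430 + 215 = ΔG·(1 − c^2)/(1 − c) = 430 × (1 − 0.25)/0.5 = $645 billion.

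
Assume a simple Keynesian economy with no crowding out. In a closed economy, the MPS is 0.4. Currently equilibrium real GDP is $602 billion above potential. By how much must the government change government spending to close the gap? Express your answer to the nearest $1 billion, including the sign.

−$241 billion

MPC = 1 − MPS = 1 − 0.4 = 0.6.
Spending multiplier = 1/(1 − MPC) = 1/(1 − 0.6) = 1/0.4 = 2.5.
Need ΔY = −$602 billion, so ΔG = ΔY/k = (−$602 billion) × 0.4 ≈ −$241 billion.
The government should cut government spending by $241 billion.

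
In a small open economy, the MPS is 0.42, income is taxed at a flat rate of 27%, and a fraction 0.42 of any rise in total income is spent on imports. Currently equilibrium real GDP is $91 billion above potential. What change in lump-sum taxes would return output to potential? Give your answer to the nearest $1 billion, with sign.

MPC = 1 − MPS = 1 − 0.42 = 0.58.
Spending multiplier = 1/(1 − c(1−t) + m) = 1/(1 − 0.58×0.73 + 0.42) = 1/0.9966 ≈ 1.003.
Tax multiplier = −c·k = −0.58/0.9966 ≈ −0.582. Need ΔY = −$91 billion, so ΔT = ΔY/(−c·k) = −(−$91 billion) × 0.9966 / 0.58 ≈ +$156 billion.
The government should raise lump-sum taxes by $156 billion.

+$156 billion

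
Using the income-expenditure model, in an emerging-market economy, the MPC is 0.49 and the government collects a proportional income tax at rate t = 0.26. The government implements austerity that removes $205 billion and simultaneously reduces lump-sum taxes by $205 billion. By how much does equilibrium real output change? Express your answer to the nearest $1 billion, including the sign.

Expenditure multiplier = 1/(1 − c(1−t)) = 1/(1 − 0.49×0.74) = 1/0.6374 ≈ 1.569.
ΔG contributes k·ΔG = (−$205 billion) / 0.6374 ≈ −$321.6 billion.
ΔT of −$205 billion changes first-round spending by −c·ΔT = +$100.45 billion, contributing k·(−c·ΔT) = (+$100.45 billion) / 0.6374 ≈ +$157.6 billion.
Net ΔY = k(ΔG − c·ΔT) = (−$104.55 billion) / 0.6374 ≈ −$164 billion.

−$164 billion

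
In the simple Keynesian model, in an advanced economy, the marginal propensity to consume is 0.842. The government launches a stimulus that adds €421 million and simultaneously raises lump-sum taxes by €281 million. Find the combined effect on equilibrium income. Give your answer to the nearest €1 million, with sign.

+€1,167 million

Expenditure multiplier = 1/(1 − MPC) = 1/(1 − 0.842) = 1/0.158 ≈ 6.329.
ΔG contributes k·ΔG = (+€421 million) / 0.158 ≈ +€2,664.6 million.
ΔT of +€281 million changes first-round spending by −c·ΔT = −€236.602 million, contributing k·(−c·ΔT) = (−€236.602 million) / 0.158 ≈ −€1,497.5 million.
Net ΔY = k(ΔG − c·ΔT) = (+€184.398 million) / 0.158 ≈ +€1,167 million.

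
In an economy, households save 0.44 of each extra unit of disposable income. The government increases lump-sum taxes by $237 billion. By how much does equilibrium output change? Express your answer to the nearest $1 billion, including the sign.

−$302 billion

MPC = 1 − MPS = 1 − 0.44 = 0.56.
A lump-sum tax change of +$237 billion shifts disposable income by −$237 billion; first-round consumption changes by −c × ΔT = −0.56 × (+$237 billion) = −$132.72 billion.
Expenditure multiplier = 1/(1 − MPC) = 1/(1 − 0.56) = 1/0.44 ≈ 2.273.
The tax multiplier is −c × k ≈ −1.273, so ΔY = k × (−c·ΔT) = (−$132.72 billion) / 0.44 ≈ −$302 billion.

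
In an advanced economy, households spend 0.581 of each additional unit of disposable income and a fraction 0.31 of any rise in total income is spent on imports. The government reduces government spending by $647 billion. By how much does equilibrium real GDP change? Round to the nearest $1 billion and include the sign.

−$888 billion

Expenditure multiplier = 1/(1 − c + m) = 1/(1 − 0.581 + 0.31) = 1/0.729 ≈ 1.372.
ΔY = k × ΔG = (−$647 billion) / 0.729 ≈ −$888 billion.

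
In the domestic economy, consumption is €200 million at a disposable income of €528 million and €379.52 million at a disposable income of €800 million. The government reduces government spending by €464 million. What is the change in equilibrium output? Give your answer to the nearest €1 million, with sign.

−€1,365 million

MPC = ΔC/ΔYd = (379.52 − 200)/(800 − 528) = 179.52/272 = 0.66.
Spending multiplier = 1/(1 − MPC) = 1/(1 − 0.66) = 1/0.34 ≈ 2.941.
ΔY = k × ΔG = (−€464 million) / 0.34 ≈ −€1,365 million.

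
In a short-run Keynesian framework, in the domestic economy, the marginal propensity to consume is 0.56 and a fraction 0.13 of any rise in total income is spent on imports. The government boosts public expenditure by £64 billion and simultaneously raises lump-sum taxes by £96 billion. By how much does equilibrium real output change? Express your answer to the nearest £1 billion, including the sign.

Expenditure multiplier = 1/(1 − c + m) = 1/(1 − 0.56 + 0.13) = 1/0.57 ≈ 1.754.
ΔG contributes k·ΔG = (+£64 billion) / 0.57 ≈ +£112.3 billion.
ΔT of +£96 billion changes first-round spending by −c·ΔT = −£53.76 billion, contributing k·(−c·ΔT) = (−£53.76 billion) / 0.57 ≈ −£94.3 billion.
Net ΔY = k(ΔG − c·ΔT) = (+£10.24 billion) / 0.57 ≈ +£18 billion.

+£18 billion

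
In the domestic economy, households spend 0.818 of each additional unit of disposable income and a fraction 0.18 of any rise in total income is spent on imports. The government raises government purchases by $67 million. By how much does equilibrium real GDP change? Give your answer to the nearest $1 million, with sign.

+$185 million

Government-spending multiplier = 1/(1 − c + m) = 1/(1 − 0.818 + 0.18) = 1/0.362 ≈ 2.762.
ΔY = k × ΔG = (+$67 million) / 0.362 ≈ +$185 million.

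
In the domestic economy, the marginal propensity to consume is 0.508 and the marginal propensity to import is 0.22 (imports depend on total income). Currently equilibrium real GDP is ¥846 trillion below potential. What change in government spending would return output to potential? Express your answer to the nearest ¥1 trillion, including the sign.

Spending multiplier = 1/(1 − c + m) = 1/(1 − 0.508 + 0.22) = 1/0.712 ≈ 1.404.
Need ΔY = +¥846 trillion, so ΔG = ΔY/k = (+¥846 trillion) × 0.712 ≈ +¥602 trillion.
The government should increase government spending by ¥602 trillion.

+¥602 trillion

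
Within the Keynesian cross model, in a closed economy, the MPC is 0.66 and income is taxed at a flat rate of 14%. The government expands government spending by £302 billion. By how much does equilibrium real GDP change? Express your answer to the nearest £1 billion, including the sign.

Government-spending multiplier = 1/(1 − c(1−t)) = 1/(1 − 0.66×0.86) = 1/0.4324 ≈ 2.313.
ΔY = k × ΔG = (+£302 billion) / 0.4324 ≈ +£698 billion.

+£698 billion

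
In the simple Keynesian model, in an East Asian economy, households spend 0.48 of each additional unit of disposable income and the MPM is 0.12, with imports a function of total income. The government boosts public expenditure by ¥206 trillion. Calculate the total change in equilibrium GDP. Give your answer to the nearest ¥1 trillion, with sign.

+¥322 trillion

Government-spending multiplier = 1/(1 − c + m) = 1/(1 − 0.48 + 0.12) = 1/0.64 ≈ 1.563.
ΔY = k × ΔG = (+¥206 trillion) / 0.64 ≈ +¥322 trillion.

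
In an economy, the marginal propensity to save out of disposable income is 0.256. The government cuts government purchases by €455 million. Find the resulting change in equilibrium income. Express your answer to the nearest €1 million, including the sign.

−€1,777 million

MPC = 1 − MPS = 1 − 0.256 = 0.744.
Spending multiplier = 1/(1 − MPC) = 1/(1 − 0.744) = 1/0.256 ≈ 3.906.
ΔY = k × ΔG = (−€455 million) / 0.256 ≈ −€1,777 million.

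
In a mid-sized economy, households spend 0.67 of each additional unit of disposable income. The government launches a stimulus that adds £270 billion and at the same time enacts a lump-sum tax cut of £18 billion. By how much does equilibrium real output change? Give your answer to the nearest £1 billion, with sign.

+£855 billion

Expenditure multiplier = 1/(1 − MPC) = 1/(1 − 0.67) = 1/0.33 ≈ 3.03.
ΔG contributes k·ΔG = (+£270 billion) / 0.33 ≈ +£818.2 billion.
ΔT of −£18 billion changes first-round spending by −c·ΔT = +£12.06 billion, contributing k·(−c·ΔT) = (+£12.06 billion) / 0.33 ≈ +£36.5 billion.
Net ΔY = k(ΔG − c·ΔT) = (+£282.06 billion) / 0.33 ≈ +£855 billion.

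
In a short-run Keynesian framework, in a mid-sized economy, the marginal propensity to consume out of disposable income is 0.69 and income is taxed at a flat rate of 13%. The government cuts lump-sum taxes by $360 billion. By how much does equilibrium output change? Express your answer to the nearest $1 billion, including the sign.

A lump-sum tax change of −$360 billion shifts disposable income by +$360 billion; first-round consumption changes by −c × ΔT = −0.69 × (−$360 billion) = +$248.4 billion.
Expenditure multiplier = 1/(1 − c(1−t)) = 1/(1 − 0.69×0.87) = 1/0.3997 ≈ 2.502.
The tax multiplier is −c × k ≈ −1.726, so ΔY = k × (−c·ΔT) = (+$248.4 billion) / 0.3997 ≈ +$621 billion.

+$621 billion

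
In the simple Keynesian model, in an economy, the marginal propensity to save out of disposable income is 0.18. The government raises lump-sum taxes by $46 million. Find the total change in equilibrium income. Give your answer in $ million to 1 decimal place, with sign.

−$209.6 million

MPC = 1 − MPS = 1 − 0.18 = 0.82.
A lump-sum tax change of +$46 million shifts disposable income by −$46 million; first-round consumption changes by −c × ΔT = −0.82 × (+$46 million) = −$37.72 million.
Expenditure multiplier = 1/(1 − MPC) = 1/(1 − 0.82) = 1/0.18 ≈ 5.556.
The tax multiplier is −c × k ≈ −4.556, so ΔY = k × (−c·ΔT) = (−$37.72 million) / 0.18 ≈ −$209.6 million.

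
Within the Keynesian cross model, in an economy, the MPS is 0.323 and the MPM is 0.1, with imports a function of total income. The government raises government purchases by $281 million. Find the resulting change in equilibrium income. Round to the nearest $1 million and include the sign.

+$664 million

MPC = 1 − MPS = 1 − 0.323 = 0.677.
Spending multiplier = 1/(1 − c + m) = 1/(1 − 0.677 + 0.1) = 1/0.423 ≈ 2.364.
ΔY = k × ΔG = (+$281 million) / 0.423 ≈ +$664 million.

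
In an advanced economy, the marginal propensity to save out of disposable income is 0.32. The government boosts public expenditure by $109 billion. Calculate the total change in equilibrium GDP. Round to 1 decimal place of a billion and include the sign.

MPC = 1 − MPS = 1 − 0.32 = 0.68.
Spending multiplier = 1/(1 − MPC) = 1/(1 − 0.68) = 1/0.32 = 3.125.
ΔY = k × ΔG = (+$109 billion) / 0.32 ≈ +$340.6 billion.

+$340.6 billion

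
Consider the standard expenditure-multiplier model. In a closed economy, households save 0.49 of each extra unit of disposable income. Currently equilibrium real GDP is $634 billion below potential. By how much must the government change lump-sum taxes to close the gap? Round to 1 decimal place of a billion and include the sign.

−$609.1 billion

MPC = 1 − MPS = 1 − 0.49 = 0.51.
Spending multiplier = 1/(1 − MPC) = 1/(1 − 0.51) = 1/0.49 ≈ 2.041.
Tax multiplier = −c·k = −0.51/0.49 ≈ −1.041. Need ΔY = +$634 billion, so ΔT = ΔY/(−c·k) = −(+$634 billion) × 0.49 / 0.51 ≈ −$609.1 billion.
The government should cut lump-sum taxes by $609.1 billion.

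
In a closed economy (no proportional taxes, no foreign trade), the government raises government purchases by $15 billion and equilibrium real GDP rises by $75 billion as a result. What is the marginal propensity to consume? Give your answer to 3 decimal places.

0.800

Implied spending multiplier k = ΔY/ΔG = 75/15 = 5.
Since k = 1/(1 − MPC), MPC = 1 − 1/k = 1 − ΔG/ΔY = 1 − 15/75 = 0.800.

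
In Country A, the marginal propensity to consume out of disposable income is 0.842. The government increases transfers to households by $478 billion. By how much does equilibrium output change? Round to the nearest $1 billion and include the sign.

The transfer change shifts disposable income by +$478 billion, so first-round consumption changes by c·ΔTR = 0.842 × (+$478 billion) = +$402.476 billion.
Expenditure multiplier = 1/(1 − MPC) = 1/(1 − 0.842) = 1/0.158 ≈ 6.329.
The transfer multiplier is c × k ≈ 5.329, so ΔY = k × (c·ΔTR) = (+$402.476 billion) / 0.158 ≈ +$2,547 billion.

+$2,547 billion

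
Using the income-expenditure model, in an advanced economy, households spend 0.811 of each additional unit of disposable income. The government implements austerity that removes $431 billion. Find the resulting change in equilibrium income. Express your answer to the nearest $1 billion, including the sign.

−$2,280 billion

Spending multiplier = 1/(1 − MPC) = 1/(1 − 0.811) = 1/0.189 ≈ 5.291.
ΔY = k × ΔG = (−$431 billion) / 0.189 ≈ −$2,280 billion.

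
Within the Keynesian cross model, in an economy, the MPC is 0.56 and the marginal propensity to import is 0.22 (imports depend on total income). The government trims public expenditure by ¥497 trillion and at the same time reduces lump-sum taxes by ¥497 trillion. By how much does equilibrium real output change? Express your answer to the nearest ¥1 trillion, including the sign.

Expenditure multiplier = 1/(1 − c + m) = 1/(1 − 0.56 + 0.22) = 1/0.66 ≈ 1.515.
ΔG contributes k·ΔG = (−¥497 trillion) / 0.66 ≈ −¥753 trillion.
ΔT of −¥497 trillion changes first-round spending by −c·ΔT = +¥278.32 trillion, contributing k·(−c·ΔT) = (+¥278.32 trillion) / 0.66 ≈ +¥421.7 trillion.
Net ΔY = k(ΔG − c·ΔT) = (−¥218.68 trillion) / 0.66 ≈ −¥331 trillion.

−¥331 trillion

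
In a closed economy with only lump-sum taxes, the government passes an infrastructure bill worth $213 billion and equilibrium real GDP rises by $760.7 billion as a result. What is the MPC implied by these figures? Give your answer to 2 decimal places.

0.72

Implied spending multiplier k = ΔY/ΔG = 760.7/213 ≈ 3.5714.
Since k = 1/(1 − MPC), MPC = 1 − 1/k = 1 − ΔG/ΔY = 1 − 213/760.7 ≈ 0.72.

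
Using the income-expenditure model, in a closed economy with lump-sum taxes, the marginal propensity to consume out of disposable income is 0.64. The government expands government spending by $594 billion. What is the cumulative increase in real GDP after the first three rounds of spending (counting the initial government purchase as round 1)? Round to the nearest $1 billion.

Round 1 adds ΔG = $594 billion; each later round is MPC = 0.64 times the previous.
After 3 rounds: 594 + 380.16 + 243.3024 = ΔG·(1 − c^3)/(1 − c) = 594 × (1 − 0.262144)/0.36 ≈ $1,217 billion.

$1,217 billion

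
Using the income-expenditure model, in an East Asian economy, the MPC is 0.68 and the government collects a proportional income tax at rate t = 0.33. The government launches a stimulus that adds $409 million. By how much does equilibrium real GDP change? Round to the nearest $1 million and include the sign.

Expenditure multiplier = 1/(1 − c(1−t)) = 1/(1 − 0.68×0.67) = 1/0.5444 ≈ 1.837.
ΔY = k × ΔG = (+$409 million) / 0.5444 ≈ +$751 million.

+$751 million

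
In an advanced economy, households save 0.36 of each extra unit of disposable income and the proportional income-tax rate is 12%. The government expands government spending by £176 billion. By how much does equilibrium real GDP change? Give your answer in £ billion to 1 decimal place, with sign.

+£402.9 billion

MPC = 1 − MPS = 1 − 0.36 = 0.64.
Government-spending multiplier = 1/(1 − c(1−t)) = 1/(1 − 0.64×0.88) = 1/0.4368 ≈ 2.289.
ΔY = k × ΔG = (+£176 billion) / 0.4368 ≈ +£402.9 billion.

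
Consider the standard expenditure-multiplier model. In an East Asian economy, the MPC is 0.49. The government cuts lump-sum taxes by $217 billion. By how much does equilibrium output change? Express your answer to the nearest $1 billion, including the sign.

+$208 billion

A lump-sum tax change of −$217 billion shifts disposable income by +$217 billion; first-round consumption changes by −c × ΔT = −0.49 × (−$217 billion) = +$106.33 billion.
Expenditure multiplier = 1/(1 − MPC) = 1/(1 − 0.49) = 1/0.51 ≈ 1.961.
The tax multiplier is −c × k ≈ −0.961, so ΔY = k × (−c·ΔT) = (+$106.33 billion) / 0.51 ≈ +$208 billion.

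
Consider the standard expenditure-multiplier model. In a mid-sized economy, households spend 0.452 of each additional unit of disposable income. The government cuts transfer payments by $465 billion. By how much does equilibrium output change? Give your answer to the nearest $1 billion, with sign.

The transfer change shifts disposable income by −$465 billion, so first-round consumption changes by c·ΔTR = 0.452 × (−$465 billion) = −$210.18 billion.
Expenditure multiplier = 1/(1 − MPC) = 1/(1 − 0.452) = 1/0.548 ≈ 1.825.
The transfer multiplier is c × k ≈ 0.825, so ΔY = k × (c·ΔTR) = (−$210.18 billion) / 0.548 ≈ −$384 billion.

−$384 billion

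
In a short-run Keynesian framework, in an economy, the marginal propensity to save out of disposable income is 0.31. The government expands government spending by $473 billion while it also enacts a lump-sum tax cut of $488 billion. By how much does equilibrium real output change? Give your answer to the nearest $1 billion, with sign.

+$2,612 billion

MPC = 1 − MPS = 1 − 0.31 = 0.69.
Expenditure multiplier = 1/(1 − MPC) = 1/(1 − 0.69) = 1/0.31 ≈ 3.226.
ΔG contributes k·ΔG = (+$473 billion) / 0.31 ≈ +$1,525.8 billion.
ΔT of −$488 billion changes first-round spending by −c·ΔT = +$336.72 billion, contributing k·(−c·ΔT) = (+$336.72 billion) / 0.31 ≈ +$1,086.2 billion.
Net ΔY = k(ΔG − c·ΔT) = (+$809.72 billion) / 0.31 = +$2,612 billion.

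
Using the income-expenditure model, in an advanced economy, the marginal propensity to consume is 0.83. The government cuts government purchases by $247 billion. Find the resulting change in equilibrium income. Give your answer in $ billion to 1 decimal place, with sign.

Government-spending multiplier = 1/(1 − MPC) = 1/(1 − 0.83) = 1/0.17 ≈ 5.882.
ΔY = k × ΔG = (−$247 billion) / 0.17 ≈ −$1,452.9 billion.

−$1,452.9 billion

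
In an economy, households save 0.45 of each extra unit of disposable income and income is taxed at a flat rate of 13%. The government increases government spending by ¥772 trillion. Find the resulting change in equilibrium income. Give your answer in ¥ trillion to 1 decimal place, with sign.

MPC = 1 − MPS = 1 − 0.45 = 0.55.
Expenditure multiplier = 1/(1 − c(1−t)) = 1/(1 − 0.55×0.87) = 1/0.5215 ≈ 1.918.
ΔY = k × ΔG = (+¥772 trillion) / 0.5215 ≈ +¥1,480.3 trillion.

+¥1,480.3 trillion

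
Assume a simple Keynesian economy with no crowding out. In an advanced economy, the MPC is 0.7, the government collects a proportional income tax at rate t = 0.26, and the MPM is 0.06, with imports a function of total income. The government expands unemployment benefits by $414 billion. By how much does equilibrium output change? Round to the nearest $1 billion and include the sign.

The transfer change shifts disposable income by +$414 billion, so first-round consumption changes by c·ΔTR = 0.7 × (+$414 billion) = +$289.8 billion.
Expenditure multiplier = 1/(1 − c(1−t) + m) = 1/(1 − 0.7×0.74 + 0.06) = 1/0.542 ≈ 1.845.
The transfer multiplier is c × k ≈ 1.292, so ΔY = k × (c·ΔTR) = (+$289.8 billion) / 0.542 ≈ +$535 billion.

+$535 billion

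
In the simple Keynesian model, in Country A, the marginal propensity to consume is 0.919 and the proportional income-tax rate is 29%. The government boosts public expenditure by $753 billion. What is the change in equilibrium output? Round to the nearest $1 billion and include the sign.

Spending multiplier = 1/(1 − c(1−t)) = 1/(1 − 0.919×0.71) = 1/0.34751 ≈ 2.878.
ΔY = k × ΔG = (+$753 billion) / 0.34751 ≈ +$2,167 billion.

+$2,167 billion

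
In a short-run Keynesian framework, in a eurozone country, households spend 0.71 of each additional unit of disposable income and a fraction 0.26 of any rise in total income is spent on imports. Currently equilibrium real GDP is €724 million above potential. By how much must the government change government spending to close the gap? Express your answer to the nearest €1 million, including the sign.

Spending multiplier = 1/(1 − c + m) = 1/(1 − 0.71 + 0.26) = 1/0.55 ≈ 1.818.
Need ΔY = −€724 million, so ΔG = ΔY/k = (−€724 million) × 0.55 ≈ −€398 million.
The government should cut government spending by €398 million.

−€398 million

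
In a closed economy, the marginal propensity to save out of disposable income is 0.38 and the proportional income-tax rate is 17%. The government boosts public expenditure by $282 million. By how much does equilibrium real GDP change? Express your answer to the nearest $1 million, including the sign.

MPC = 1 − MPS = 1 − 0.38 = 0.62.
Spending multiplier = 1/(1 − c(1−t)) = 1/(1 − 0.62×0.83) = 1/0.4854 ≈ 2.06.
ΔY = k × ΔG = (+$282 million) / 0.4854 ≈ +$581 million.

+$581 million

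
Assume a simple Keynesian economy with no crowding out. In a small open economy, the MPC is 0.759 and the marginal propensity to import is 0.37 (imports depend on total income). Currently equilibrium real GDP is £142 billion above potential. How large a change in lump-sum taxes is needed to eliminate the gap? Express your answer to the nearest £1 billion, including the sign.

+£114 billion

Spending multiplier = 1/(1 − c + m) = 1/(1 − 0.759 + 0.37) = 1/0.611 ≈ 1.637.
Tax multiplier = −c·k = −0.759/0.611 ≈ −1.242. Need ΔY = −£142 billion, so ΔT = ΔY/(−c·k) = −(−£142 billion) × 0.611 / 0.759 ≈ +£114 billion.
The government should raise lump-sum taxes by £114 billion.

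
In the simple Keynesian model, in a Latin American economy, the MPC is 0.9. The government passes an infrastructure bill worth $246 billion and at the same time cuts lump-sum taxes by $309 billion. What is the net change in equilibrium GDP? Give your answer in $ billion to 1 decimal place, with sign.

+$5,241.0 billion

Expenditure multiplier = 1/(1 − MPC) = 1/(1 − 0.9) = 1/0.1 = 10.
ΔG contributes k·ΔG = (+$246 billion) / 0.1 = +$2,460 billion.
ΔT of −$309 billion changes first-round spending by −c·ΔT = +$278.1 billion, contributing k·(−c·ΔT) = (+$278.1 billion) / 0.1 = +$2,781 billion.
Net ΔY = k(ΔG − c·ΔT) = (+$524.1 billion) / 0.1 = +$5,241 billion.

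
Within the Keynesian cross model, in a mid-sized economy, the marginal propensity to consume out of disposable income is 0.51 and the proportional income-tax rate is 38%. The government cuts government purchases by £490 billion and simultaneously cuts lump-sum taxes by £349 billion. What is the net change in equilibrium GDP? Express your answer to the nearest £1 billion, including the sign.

Expenditure multiplier = 1/(1 − c(1−t)) = 1/(1 − 0.51×0.62) = 1/0.6838 ≈ 1.462.
ΔG contributes k·ΔG = (−£490 billion) / 0.6838 ≈ −£716.6 billion.
ΔT of −£349 billion changes first-round spending by −c·ΔT = +£177.99 billion, contributing k·(−c·ΔT) = (+£177.99 billion) / 0.6838 ≈ +£260.3 billion.
Net ΔY = k(ΔG − c·ΔT) = (−£312.01 billion) / 0.6838 ≈ −£456 billion.

−£456 billion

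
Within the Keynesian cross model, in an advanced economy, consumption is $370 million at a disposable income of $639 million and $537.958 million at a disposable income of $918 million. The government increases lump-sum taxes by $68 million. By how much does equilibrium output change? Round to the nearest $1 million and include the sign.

MPC = ΔC/ΔYd = (537.958 − 370)/(918 − 639) = 167.958/279 = 0.602.
A lump-sum tax change of +$68 million shifts disposable income by −$68 million; first-round consumption changes by −c × ΔT = −0.602 × (+$68 million) = −$40.936 million.
Expenditure multiplier = 1/(1 − MPC) = 1/(1 − 0.602) = 1/0.398 ≈ 2.513.
The tax multiplier is −c × k ≈ −1.513, so ΔY = k × (−c·ΔT) = (−$40.936 million) / 0.398 ≈ −$103 million.

−$103 million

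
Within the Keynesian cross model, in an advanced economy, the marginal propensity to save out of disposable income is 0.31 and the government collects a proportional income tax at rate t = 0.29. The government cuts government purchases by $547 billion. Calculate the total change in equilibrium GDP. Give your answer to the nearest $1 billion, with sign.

−$1,072 billion

MPC = 1 − MPS = 1 − 0.31 = 0.69.
Spending multiplier = 1/(1 − c(1−t)) = 1/(1 − 0.69×0.71) = 1/0.5101 ≈ 1.96.
ΔY = k × ΔG = (−$547 billion) / 0.5101 ≈ −$1,072 billion.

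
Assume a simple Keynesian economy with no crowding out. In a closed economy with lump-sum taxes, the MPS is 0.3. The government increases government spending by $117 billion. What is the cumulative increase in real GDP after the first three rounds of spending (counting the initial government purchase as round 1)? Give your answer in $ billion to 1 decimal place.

MPC = 1 − MPS = 1 − 0.3 = 0.7.
Round 1 adds ΔG = $117 billion; each later round is MPC = 0.7 times the previous.
After 3 rounds: 117 + 81.9 + 57.33 = ΔG·(1 − c^3)/(1 − c) = 117 × (1 − 0.343)/0.3 ≈ $256.2 billion.

$256.2 billion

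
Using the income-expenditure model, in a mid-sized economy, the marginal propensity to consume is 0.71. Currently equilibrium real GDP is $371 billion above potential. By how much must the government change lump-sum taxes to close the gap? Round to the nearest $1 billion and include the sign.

+$152 billion

Spending multiplier = 1/(1 − MPC) = 1/(1 − 0.71) = 1/0.29 ≈ 3.448.
Tax multiplier = −c·k = −0.71/0.29 ≈ −2.448. Need ΔY = −$371 billion, so ΔT = ΔY/(−c·k) = −(−$371 billion) × 0.29 / 0.71 ≈ +$152 billion.
The government should raise lump-sum taxes by $152 billion.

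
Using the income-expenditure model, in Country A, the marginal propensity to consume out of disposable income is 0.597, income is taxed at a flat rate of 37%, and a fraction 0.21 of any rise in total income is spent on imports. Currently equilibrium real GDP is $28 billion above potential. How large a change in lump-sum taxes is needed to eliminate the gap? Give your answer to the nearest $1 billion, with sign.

Spending multiplier = 1/(1 − c(1−t) + m) = 1/(1 − 0.597×0.63 + 0.21) = 1/0.83389 ≈ 1.199.
Tax multiplier = −c·k = −0.597/0.83389 ≈ −0.716. Need ΔY = −$28 billion, so ΔT = ΔY/(−c·k) = −(−$28 billion) × 0.83389 / 0.597 ≈ +$39 billion.
The government should raise lump-sum taxes by $39 billion.

+$39 billion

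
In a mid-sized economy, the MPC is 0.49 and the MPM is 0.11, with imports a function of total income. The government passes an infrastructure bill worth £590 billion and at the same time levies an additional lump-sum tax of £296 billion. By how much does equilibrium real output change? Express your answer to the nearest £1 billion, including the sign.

+£718 billion

Expenditure multiplier = 1/(1 − c + m) = 1/(1 − 0.49 + 0.11) = 1/0.62 ≈ 1.613.
ΔG contributes k·ΔG = (+£590 billion) / 0.62 ≈ +£951.6 billion.
ΔT of +£296 billion changes first-round spending by −c·ΔT = −£145.04 billion, contributing k·(−c·ΔT) = (−£145.04 billion) / 0.62 ≈ −£233.9 billion.
Net ΔY = k(ΔG − c·ΔT) = (+£444.96 billion) / 0.62 ≈ +£718 billion.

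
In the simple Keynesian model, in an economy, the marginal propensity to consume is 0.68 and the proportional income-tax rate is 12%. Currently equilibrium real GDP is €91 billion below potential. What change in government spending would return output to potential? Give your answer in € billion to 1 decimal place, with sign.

+€36.5 billion

Spending multiplier = 1/(1 − c(1−t)) = 1/(1 − 0.68×0.88) = 1/0.4016 ≈ 2.49.
Need ΔY = +€91 billion, so ΔG = ΔY/k = (+€91 billion) × 0.4016 ≈ +€36.5 billion.
The government should increase government spending by €36.5 billion.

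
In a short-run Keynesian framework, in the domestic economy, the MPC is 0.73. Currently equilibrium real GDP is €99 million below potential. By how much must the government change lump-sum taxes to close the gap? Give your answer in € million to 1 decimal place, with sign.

Spending multiplier = 1/(1 − MPC) = 1/(1 − 0.73) = 1/0.27 ≈ 3.704.
Tax multiplier = −c·k = −0.73/0.27 ≈ −2.704. Need ΔY = +€99 million, so ΔT = ΔY/(−c·k) = −(+€99 million) × 0.27 / 0.73 ≈ −€36.6 million.
The government should cut lump-sum taxes by €36.6 million.

−€36.6 million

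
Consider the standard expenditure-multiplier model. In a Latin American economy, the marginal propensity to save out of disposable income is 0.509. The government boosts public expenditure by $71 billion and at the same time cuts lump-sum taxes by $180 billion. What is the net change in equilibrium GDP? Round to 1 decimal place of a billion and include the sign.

+$313.1 billion

MPC = 1 − MPS = 1 − 0.509 = 0.491.
Expenditure multiplier = 1/(1 − MPC) = 1/(1 − 0.491) = 1/0.509 ≈ 1.965.
ΔG contributes k·ΔG = (+$71 billion) / 0.509 ≈ +$139.5 billion.
ΔT of −$180 billion changes first-round spending by −c·ΔT = +$88.38 billion, contributing k·(−c·ΔT) = (+$88.38 billion) / 0.509 ≈ +$173.6 billion.
Net ΔY = k(ΔG − c·ΔT) = (+$159.38 billion) / 0.509 ≈ +$313.1 billion.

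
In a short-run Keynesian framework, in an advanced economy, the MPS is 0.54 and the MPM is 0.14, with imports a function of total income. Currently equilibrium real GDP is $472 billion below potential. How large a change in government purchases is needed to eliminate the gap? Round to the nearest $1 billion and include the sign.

+$321 billion

MPC = 1 − MPS = 1 − 0.54 = 0.46.
Spending multiplier = 1/(1 − c + m) = 1/(1 − 0.46 + 0.14) = 1/0.68 ≈ 1.471.
Need ΔY = +$472 billion, so ΔG = ΔY/k = (+$472 billion) × 0.68 ≈ +$321 billion.
The government should increase government purchases by $321 billion.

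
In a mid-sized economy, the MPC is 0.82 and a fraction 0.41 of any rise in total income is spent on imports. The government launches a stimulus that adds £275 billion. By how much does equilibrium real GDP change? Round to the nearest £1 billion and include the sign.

+£466 billion

Spending multiplier = 1/(1 − c + m) = 1/(1 − 0.82 + 0.41) = 1/0.59 ≈ 1.695.
ΔY = k × ΔG = (+£275 billion) / 0.59 ≈ +£466 billion.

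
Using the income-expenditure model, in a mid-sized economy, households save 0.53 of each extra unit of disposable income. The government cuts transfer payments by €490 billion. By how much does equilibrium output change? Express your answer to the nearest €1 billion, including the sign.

−€435 billion

MPC = 1 − MPS = 1 − 0.53 = 0.47.
The transfer change shifts disposable income by −€490 billion, so first-round consumption changes by c·ΔTR = 0.47 × (−€490 billion) = −€230.3 billion.
Expenditure multiplier = 1/(1 − MPC) = 1/(1 − 0.47) = 1/0.53 ≈ 1.887.
The transfer multiplier is c × k ≈ 0.887, so ΔY = k × (c·ΔTR) = (−€230.3 billion) / 0.53 ≈ −€435 billion.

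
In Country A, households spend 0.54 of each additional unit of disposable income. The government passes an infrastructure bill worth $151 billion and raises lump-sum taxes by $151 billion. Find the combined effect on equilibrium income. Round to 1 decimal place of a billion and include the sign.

+$151.0 billion

Expenditure multiplier = 1/(1 − MPC) = 1/(1 − 0.54) = 1/0.46 ≈ 2.174.
ΔG contributes k·ΔG = (+$151 billion) / 0.46 ≈ +$328.3 billion.
ΔT of +$151 billion changes first-round spending by −c·ΔT = −$81.54 billion, contributing k·(−c·ΔT) = (−$81.54 billion) / 0.46 ≈ −$177.3 billion.
With ΔG = ΔT and no other leakages, the balanced-budget multiplier is 1, so ΔY = ΔG = +$151 billion.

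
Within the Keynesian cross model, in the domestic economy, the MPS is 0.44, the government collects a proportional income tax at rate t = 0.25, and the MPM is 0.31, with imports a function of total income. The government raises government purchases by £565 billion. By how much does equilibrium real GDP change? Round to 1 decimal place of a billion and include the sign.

+£634.8 billion

MPC = 1 − MPS = 1 − 0.44 = 0.56.
Expenditure multiplier = 1/(1 − c(1−t) + m) = 1/(1 − 0.56×0.75 + 0.31) = 1/0.89 ≈ 1.124.
ΔY = k × ΔG = (+£565 billion) / 0.89 ≈ +£634.8 billion.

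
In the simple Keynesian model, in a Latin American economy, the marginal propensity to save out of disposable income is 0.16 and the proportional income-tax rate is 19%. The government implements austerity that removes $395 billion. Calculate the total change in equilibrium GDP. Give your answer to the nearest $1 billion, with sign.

MPC = 1 − MPS = 1 − 0.16 = 0.84.
Spending multiplier = 1/(1 − c(1−t)) = 1/(1 − 0.84×0.81) = 1/0.3196 ≈ 3.129.
ΔY = k × ΔG = (−$395 billion) / 0.3196 ≈ −$1,236 billion.

−$1,236 billion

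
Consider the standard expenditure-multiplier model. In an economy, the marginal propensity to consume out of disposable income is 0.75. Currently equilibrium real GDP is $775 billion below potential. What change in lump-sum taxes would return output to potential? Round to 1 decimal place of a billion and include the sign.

−$258.3 billion

Spending multiplier = 1/(1 − MPC) = 1/(1 − 0.75) = 1/0.25 = 4.
Tax multiplier = −c·k = −0.75/0.25 = −3. Need ΔY = +$775 billion, so ΔT = ΔY/(−c·k) = −(+$775 billion) × 0.25 / 0.75 ≈ −$258.3 billion.
The government should cut lump-sum taxes by $258.3 billion.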